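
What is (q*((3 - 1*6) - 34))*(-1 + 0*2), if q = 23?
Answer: 851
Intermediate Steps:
(q*((3 - 1*6) - 34))*(-1 + 0*2) = (23*((3 - 1*6) - 34))*(-1 + 0*2) = (23*((3 - 6) - 34))*(-1 + 0) = (23*(-3 - 34))*(-1) = (23*(-37))*(-1) = -851*(-1) = 851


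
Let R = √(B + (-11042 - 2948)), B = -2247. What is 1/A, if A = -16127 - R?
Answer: I/(√16237 - 16127*I) ≈ -6.2004e-5 + 4.8991e-7*I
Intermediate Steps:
R = I*√16237 (R = √(-2247 + (-11042 - 2948)) = √(-2247 - 13990) = √(-16237) = I*√16237 ≈ 127.42*I)
A = -16127 - I*√16237 ≈ -16127.0 - 127.42*I
1/A = 1/(-16127 - I*√16237)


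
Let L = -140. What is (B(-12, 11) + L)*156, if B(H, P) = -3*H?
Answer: -16224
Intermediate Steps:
(B(-12, 11) + L)*156 = (-3*(-12) - 140)*156 = (36 - 140)*156 = -104*156 = -16224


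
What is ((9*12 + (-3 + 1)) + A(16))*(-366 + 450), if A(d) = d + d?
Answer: 11592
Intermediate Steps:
A(d) = 2*d
((9*12 + (-3 + 1)) + A(16))*(-366 + 450) = ((9*12 + (-3 + 1)) + 2*16)*(-366 + 450) = ((108 - 2) + 32)*84 = (106 + 32)*84 = 138*84 = 11592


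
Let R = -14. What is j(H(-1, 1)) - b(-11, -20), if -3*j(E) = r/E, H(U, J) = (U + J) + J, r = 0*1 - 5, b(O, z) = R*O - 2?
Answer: -451/3 ≈ -150.33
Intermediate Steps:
b(O, z) = -2 - 14*O (b(O, z) = -14*O - 2 = -2 - 14*O)
r = -5 (r = 0 - 5 = -5)
H(U, J) = U + 2*J (H(U, J) = (J + U) + J = U + 2*J)
j(E) = 5/(3*E) (j(E) = -(-5)/(3*E) = 5/(3*E))
j(H(-1, 1)) - b(-11, -20) = 5/(3*(-1 + 2*1)) - (-2 - 14*(-11)) = 5/(3*(-1 + 2)) - (-2 + 154) = (5/3)/1 - 1*152 = (5/3)*1 - 152 = 5/3 - 152 = -451/3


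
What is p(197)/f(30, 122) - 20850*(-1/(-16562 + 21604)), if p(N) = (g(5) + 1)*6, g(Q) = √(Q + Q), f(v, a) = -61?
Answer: 620799/153781 - 6*√10/61 ≈ 3.7259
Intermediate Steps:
g(Q) = √2*√Q (g(Q) = √(2*Q) = √2*√Q)
p(N) = 6 + 6*√10 (p(N) = (√2*√5 + 1)*6 = (√10 + 1)*6 = (1 + √10)*6 = 6 + 6*√10)
p(197)/f(30, 122) - 20850*(-1/(-16562 + 21604)) = (6 + 6*√10)/(-61) - 20850*(-1/(-16562 + 21604)) = (6 + 6*√10)*(-1/61) - 20850/((-1*5042)) = (-6/61 - 6*√10/61) - 20850/(-5042) = (-6/61 - 6*√10/61) - 20850*(-1/5042) = (-6/61 - 6*√10/61) + 10425/2521 = 620799/153781 - 6*√10/61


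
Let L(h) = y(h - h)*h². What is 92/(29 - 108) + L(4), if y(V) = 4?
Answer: 4964/79 ≈ 62.835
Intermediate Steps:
L(h) = 4*h²
92/(29 - 108) + L(4) = 92/(29 - 108) + 4*4² = 92/(-79) + 4*16 = -1/79*92 + 64 = -92/79 + 64 = 4964/79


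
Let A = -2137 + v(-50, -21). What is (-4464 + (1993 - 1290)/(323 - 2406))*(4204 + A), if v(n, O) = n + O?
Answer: -18561233140/2083 ≈ -8.9108e+6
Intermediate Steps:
v(n, O) = O + n
A = -2208 (A = -2137 + (-21 - 50) = -2137 - 71 = -2208)
(-4464 + (1993 - 1290)/(323 - 2406))*(4204 + A) = (-4464 + (1993 - 1290)/(323 - 2406))*(4204 - 2208) = (-4464 + 703/(-2083))*1996 = (-4464 + 703*(-1/2083))*1996 = (-4464 - 703/2083)*1996 = -9299215/2083*1996 = -18561233140/2083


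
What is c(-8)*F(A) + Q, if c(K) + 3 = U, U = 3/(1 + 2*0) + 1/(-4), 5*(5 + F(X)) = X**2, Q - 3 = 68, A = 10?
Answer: 269/4 ≈ 67.250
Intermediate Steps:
Q = 71 (Q = 3 + 68 = 71)
F(X) = -5 + X**2/5
U = 11/4 (U = 3/(1 + 0) + 1*(-1/4) = 3/1 - 1/4 = 3*1 - 1/4 = 3 - 1/4 = 11/4 ≈ 2.7500)
c(K) = -1/4 (c(K) = -3 + 11/4 = -1/4)
c(-8)*F(A) + Q = -(-5 + (1/5)*10**2)/4 + 71 = -(-5 + (1/5)*100)/4 + 71 = -(-5 + 20)/4 + 71 = -1/4*15 + 71 = -15/4 + 71 = 269/4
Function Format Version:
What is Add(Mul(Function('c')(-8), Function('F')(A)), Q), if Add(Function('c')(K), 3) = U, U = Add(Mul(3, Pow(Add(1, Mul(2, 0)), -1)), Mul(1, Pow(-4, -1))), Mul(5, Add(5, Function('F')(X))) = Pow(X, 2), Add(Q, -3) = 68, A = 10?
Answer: Rational(269, 4) ≈ 67.250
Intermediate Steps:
Q = 71 (Q = Add(3, 68) = 71)
Function('F')(X) = Add(-5, Mul(Rational(1, 5), Pow(X, 2)))
U = Rational(11, 4) (U = Add(Mul(3, Pow(Add(1, 0), -1)), Mul(1, Rational(-1, 4))) = Add(Mul(3, Pow(1, -1)), Rational(-1, 4)) = Add(Mul(3, 1), Rational(-1, 4)) = Add(3, Rational(-1, 4)) = Rational(11, 4) ≈ 2.7500)
Function('c')(K) = Rational(-1, 4) (Function('c')(K) = Add(-3, Rational(11, 4)) = Rational(-1, 4))
Add(Mul(Function('c')(-8), Function('F')(A)), Q) = Add(Mul(Rational(-1, 4), Add(-5, Mul(Rational(1, 5), Pow(10, 2)))), 71) = Add(Mul(Rational(-1, 4), Add(-5, Mul(Rational(1, 5), 100))), 71) = Add(Mul(Rational(-1, 4), Add(-5, 20)), 71) = Add(Mul(Rational(-1, 4), 15), 71) = Add(Rational(-15, 4), 71) = Rational(269, 4)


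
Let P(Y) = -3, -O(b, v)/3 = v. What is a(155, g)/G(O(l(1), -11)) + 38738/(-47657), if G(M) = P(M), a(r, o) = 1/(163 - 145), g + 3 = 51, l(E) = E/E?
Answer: -2139509/2573478 ≈ -0.83137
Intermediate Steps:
l(E) = 1
g = 48 (g = -3 + 51 = 48)
a(r, o) = 1/18
O(b, v) = -3*v
G(M) = -3
a(155, g)/G(O(l(1), -11)) + 38738/(-47657) = (1/18)/(-3) + 38738/(-47657) = (1/18)*(-1/3) + 38738*(-1/47657) = -1/54 - 38738/47657 = -2139509/2573478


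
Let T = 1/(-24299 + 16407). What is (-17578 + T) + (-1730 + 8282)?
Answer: -87017193/7892 ≈ -11026.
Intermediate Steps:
T = -1/7892 (T = 1/(-7892) = -1/7892 ≈ -0.00012671)
(-17578 + T) + (-1730 + 8282) = (-17578 - 1/7892) + (-1730 + 8282) = -138725577/7892 + 6552 = -87017193/7892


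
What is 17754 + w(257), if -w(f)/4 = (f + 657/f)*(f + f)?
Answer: -515894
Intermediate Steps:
w(f) = -8*f*(f + 657/f) (w(f) = -4*(f + 657/f)*(f + f) = -4*(f + 657/f)*2*f = -8*f*(f + 657/f))
17754 + w(257) = 17754 + (-5256 - 8*257²) = 17754 + (-5256 - 8*66049) = 17754 + (-5256 - 528392) = 17754 - 533648 = -515894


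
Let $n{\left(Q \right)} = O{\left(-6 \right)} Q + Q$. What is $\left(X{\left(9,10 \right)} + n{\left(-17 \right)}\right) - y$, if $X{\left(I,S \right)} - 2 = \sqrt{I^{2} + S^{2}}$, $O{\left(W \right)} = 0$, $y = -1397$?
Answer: $1382 + \sqrt{181} \approx 1395.5$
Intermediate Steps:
$n{\left(Q \right)} = Q$ ($n{\left(Q \right)} = 0 Q + Q = 0 + Q = Q$)
$X{\left(I,S \right)} = 2 + \sqrt{I^{2} + S^{2}}$
$\left(X{\left(9,10 \right)} + n{\left(-17 \right)}\right) - y = \left(\left(2 + \sqrt{9^{2} + 10^{2}}\right) - 17\right) - -1397 = \left(\left(2 + \sqrt{81 + 100}\right) - 17\right) + 1397 = \left(\left(2 + \sqrt{181}\right) - 17\right) + 1397 = \left(-15 + \sqrt{181}\right) + 1397 = 1382 + \sqrt{181}$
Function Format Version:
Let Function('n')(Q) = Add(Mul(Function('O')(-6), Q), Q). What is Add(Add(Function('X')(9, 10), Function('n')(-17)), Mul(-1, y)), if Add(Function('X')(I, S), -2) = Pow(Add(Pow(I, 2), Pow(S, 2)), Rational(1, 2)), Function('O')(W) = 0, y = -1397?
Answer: Add(1382, Pow(181, Rational(1, 2))) ≈ 1395.5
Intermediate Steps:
Function('n')(Q) = Q (Function('n')(Q) = Add(Mul(0, Q), Q) = Add(0, Q) = Q)
Function('X')(I, S) = Add(2, Pow(Add(Pow(I, 2), Pow(S, 2)), Rational(1, 2)))
Add(Add(Function('X')(9, 10), Function('n')(-17)), Mul(-1, y)) = Add(Add(Add(2, Pow(Add(Pow(9, 2), Pow(10, 2)), Rational(1, 2))), -17), Mul(-1, -1397)) = Add(Add(Add(2, Pow(Add(81, 100), Rational(1, 2))), -17), 1397) = Add(Add(Add(2, Pow(181, Rational(1, 2))), -17), 1397) = Add(Add(-15, Pow(181, Rational(1, 2))), 1397) = Add(1382, Pow(181, Rational(1, 2)))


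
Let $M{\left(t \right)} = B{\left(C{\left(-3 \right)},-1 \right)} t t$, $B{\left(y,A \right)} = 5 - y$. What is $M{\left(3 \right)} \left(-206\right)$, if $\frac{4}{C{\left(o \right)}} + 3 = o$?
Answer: $-10506$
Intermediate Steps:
$C{\left(o \right)} = \frac{4}{-3 + o}$
$M{\left(t \right)} = \frac{17 t^{2}}{3}$ ($M{\left(t \right)} = \left(5 - \frac{4}{-3 - 3}\right) t t = \left(5 - \frac{4}{-6}\right) t t = \left(5 - 4 \left(- \frac{1}{6}\right)\right) t t = \left(5 - - \frac{2}{3}\right) t t = \left(5 + \frac{2}{3}\right) t t = \frac{17 t}{3} t = \frac{17 t^{2}}{3}$)
$M{\left(3 \right)} \left(-206\right) = \frac{17 \cdot 3^{2}}{3} \left(-206\right) = \frac{17}{3} \cdot 9 \left(-206\right) = 51 \left(-206\right) = -10506$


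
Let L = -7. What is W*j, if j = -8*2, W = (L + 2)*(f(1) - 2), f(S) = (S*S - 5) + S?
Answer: -400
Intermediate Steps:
f(S) = -5 + S + S**2 (f(S) = (S**2 - 5) + S = (-5 + S**2) + S = -5 + S + S**2)
W = 25 (W = (-7 + 2)*((-5 + 1 + 1**2) - 2) = -5*((-5 + 1 + 1) - 2) = -5*(-3 - 2) = -5*(-5) = 25)
j = -16
W*j = 25*(-16) = -400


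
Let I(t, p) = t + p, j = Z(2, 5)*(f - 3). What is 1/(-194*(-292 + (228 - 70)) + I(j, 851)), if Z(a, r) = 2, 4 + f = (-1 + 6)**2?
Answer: 1/26883 ≈ 3.7198e-5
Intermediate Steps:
f = 21 (f = -4 + (-1 + 6)**2 = -4 + 5**2 = -4 + 25 = 21)
j = 36 (j = 2*(21 - 3) = 2*18 = 36)
I(t, p) = p + t
1/(-194*(-292 + (228 - 70)) + I(j, 851)) = 1/(-194*(-292 + (228 - 70)) + (851 + 36)) = 1/(-194*(-292 + 158) + 887) = 1/(-194*(-134) + 887) = 1/(25996 + 887) = 1/26883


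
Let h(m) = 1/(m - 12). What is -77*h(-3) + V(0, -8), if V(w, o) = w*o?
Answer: 77/15 ≈ 5.1333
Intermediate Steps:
V(w, o) = o*w
h(m) = 1/(-12 + m)
-77*h(-3) + V(0, -8) = -77/(-12 - 3) - 8*0 = -77/(-15) + 0 = -77*(-1/15) + 0 = 77/15 + 0 = 77/15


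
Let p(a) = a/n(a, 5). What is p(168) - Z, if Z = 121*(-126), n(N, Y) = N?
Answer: 15247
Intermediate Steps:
p(a) = 1 (p(a) = a/a = 1)
Z = -15246
p(168) - Z = 1 - 1*(-15246) = 1 + 15246 = 15247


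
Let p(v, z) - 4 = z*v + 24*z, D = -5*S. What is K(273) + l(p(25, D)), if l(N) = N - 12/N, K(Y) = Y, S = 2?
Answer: -17251/81 ≈ -212.98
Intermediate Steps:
D = -10 (D = -5*2 = -10)
p(v, z) = 4 + 24*z + v*z (p(v, z) = 4 + (z*v + 24*z) = 4 + (v*z + 24*z) = 4 + (24*z + v*z) = 4 + 24*z + v*z)
K(273) + l(p(25, D)) = 273 + ((4 + 24*(-10) + 25*(-10)) - 12/(4 + 24*(-10) + 25*(-10))) = 273 + ((4 - 240 - 250) - 12/(4 - 240 - 250)) = 273 + (-486 - 12/(-486)) = 273 + (-486 - 12*(-1/486)) = 273 + (-486 + 2/81) = 273 - 39364/81 = -17251/81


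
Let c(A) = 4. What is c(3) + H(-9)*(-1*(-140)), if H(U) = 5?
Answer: 704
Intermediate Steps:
c(3) + H(-9)*(-1*(-140)) = 4 + 5*(-1*(-140)) = 4 + 5*140 = 4 + 700 = 704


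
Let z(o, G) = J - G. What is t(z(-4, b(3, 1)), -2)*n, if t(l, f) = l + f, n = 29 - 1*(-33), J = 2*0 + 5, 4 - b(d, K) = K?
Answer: 0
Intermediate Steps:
b(d, K) = 4 - K
J = 5 (J = 0 + 5 = 5)
n = 62 (n = 29 + 33 = 62)
z(o, G) = 5 - G
t(l, f) = f + l
t(z(-4, b(3, 1)), -2)*n = (-2 + (5 - (4 - 1*1)))*62 = (-2 + (5 - (4 - 1)))*62 = (-2 + (5 - 1*3))*62 = (-2 + (5 - 3))*62 = (-2 + 2)*62 = 0*62 = 0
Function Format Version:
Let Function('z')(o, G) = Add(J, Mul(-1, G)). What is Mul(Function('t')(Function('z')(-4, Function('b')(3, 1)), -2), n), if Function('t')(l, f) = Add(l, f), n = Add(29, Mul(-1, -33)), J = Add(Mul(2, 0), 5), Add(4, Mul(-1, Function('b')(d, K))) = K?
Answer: 0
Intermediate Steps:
Function('b')(d, K) = Add(4, Mul(-1, K))
J = 5 (J = Add(0, 5) = 5)
n = 62 (n = Add(29, 33) = 62)
Function('z')(o, G) = Add(5, Mul(-1, G))
Function('t')(l, f) = Add(f, l)
Mul(Function('t')(Function('z')(-4, Function('b')(3, 1)), -2), n) = Mul(Add(-2, Add(5, Mul(-1, Add(4, Mul(-1, 1))))), 62) = Mul(Add(-2, Add(5, Mul(-1, Add(4, -1)))), 62) = Mul(Add(-2, Add(5, Mul(-1, 3))), 62) = Mul(Add(-2, Add(5, -3)), 62) = Mul(Add(-2, 2), 62) = Mul(0, 62) = 0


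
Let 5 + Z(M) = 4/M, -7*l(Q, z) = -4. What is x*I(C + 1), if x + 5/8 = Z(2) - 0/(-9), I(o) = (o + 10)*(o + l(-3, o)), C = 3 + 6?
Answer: -5365/7 ≈ -766.43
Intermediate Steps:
C = 9
l(Q, z) = 4/7 (l(Q, z) = -1/7*(-4) = 4/7)
Z(M) = -5 + 4/M
I(o) = (10 + o)*(4/7 + o) (I(o) = (o + 10)*(o + 4/7) = (10 + o)*(4/7 + o))
x = -29/8 (x = -5/8 + ((-5 + 4/2) - 0/(-9)) = -5/8 + ((-5 + 4*(1/2)) - 0*(-1)/9) = -5/8 + ((-5 + 2) - 1*0) = -5/8 + (-3 + 0) = -5/8 - 3 = -29/8 ≈ -3.6250)
x*I(C + 1) = -29*(40/7 + (9 + 1)**2 + 74*(9 + 1)/7)/8 = -29*(40/7 + 10**2 + (74/7)*10)/8 = -29*(40/7 + 100 + 740/7)/8 = -29/8*1480/7 = -5365/7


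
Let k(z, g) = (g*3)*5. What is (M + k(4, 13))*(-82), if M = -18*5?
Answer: -8610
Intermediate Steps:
M = -90
k(z, g) = 15*g (k(z, g) = (3*g)*5 = 15*g)
(M + k(4, 13))*(-82) = (-90 + 15*13)*(-82) = (-90 + 195)*(-82) = 105*(-82) = -8610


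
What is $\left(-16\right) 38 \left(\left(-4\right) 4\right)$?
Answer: $9728$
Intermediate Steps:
$\left(-16\right) 38 \left(\left(-4\right) 4\right) = \left(-608\right) \left(-16\right) = 9728$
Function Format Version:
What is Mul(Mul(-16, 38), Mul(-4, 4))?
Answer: 9728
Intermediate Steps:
Mul(Mul(-16, 38), Mul(-4, 4)) = Mul(-608, -16) = 9728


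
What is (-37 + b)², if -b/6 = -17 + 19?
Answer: 2401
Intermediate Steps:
b = -12 (b = -6*(-17 + 19) = -6*2 = -12)
(-37 + b)² = (-37 - 12)² = (-49)² = 2401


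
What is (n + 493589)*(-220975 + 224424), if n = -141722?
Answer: 1213589283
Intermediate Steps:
(n + 493589)*(-220975 + 224424) = (-141722 + 493589)*(-220975 + 224424) = 351867*3449 = 1213589283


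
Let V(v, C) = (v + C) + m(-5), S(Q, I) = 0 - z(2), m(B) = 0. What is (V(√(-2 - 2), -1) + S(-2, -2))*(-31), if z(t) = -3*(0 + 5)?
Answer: -434 - 62*I ≈ -434.0 - 62.0*I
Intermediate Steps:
z(t) = -15 (z(t) = -3*5 = -15)
S(Q, I) = 15 (S(Q, I) = 0 - 1*(-15) = 0 + 15 = 15)
V(v, C) = C + v (V(v, C) = (v + C) + 0 = (C + v) + 0 = C + v)
(V(√(-2 - 2), -1) + S(-2, -2))*(-31) = ((-1 + √(-2 - 2)) + 15)*(-31) = ((-1 + √(-4)) + 15)*(-31) = ((-1 + 2*I) + 15)*(-31) = (14 + 2*I)*(-31) = -434 - 62*I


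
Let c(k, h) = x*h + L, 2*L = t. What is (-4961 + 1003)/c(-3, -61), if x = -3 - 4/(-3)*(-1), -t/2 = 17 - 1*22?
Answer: -5937/404 ≈ -14.696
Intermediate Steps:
t = 10 (t = -2*(17 - 1*22) = -2*(17 - 22) = -2*(-5) = 10)
x = -13/3 (x = -3 - 4*(-1/3)*(-1) = -3 + (4/3)*(-1) = -3 - 4/3 = -13/3 ≈ -4.3333)
L = 5 (L = (1/2)*10 = 5)
c(k, h) = 5 - 13*h/3 (c(k, h) = -13*h/3 + 5 = 5 - 13*h/3)
(-4961 + 1003)/c(-3, -61) = (-4961 + 1003)/(5 - 13/3*(-61)) = -3958/(5 + 793/3) = -3958/808/3 = -3958*3/808 = -5937/404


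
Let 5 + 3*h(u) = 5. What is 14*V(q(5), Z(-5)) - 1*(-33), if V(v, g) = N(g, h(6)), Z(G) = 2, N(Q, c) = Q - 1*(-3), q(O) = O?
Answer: 103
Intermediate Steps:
h(u) = 0 (h(u) = -5/3 + (⅓)*5 = -5/3 + 5/3 = 0)
N(Q, c) = 3 + Q (N(Q, c) = Q + 3 = 3 + Q)
V(v, g) = 3 + g
14*V(q(5), Z(-5)) - 1*(-33) = 14*(3 + 2) - 1*(-33) = 14*5 + 33 = 70 + 33 = 103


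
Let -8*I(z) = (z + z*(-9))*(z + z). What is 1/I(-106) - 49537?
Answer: -1113195463/22472 ≈ -49537.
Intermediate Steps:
I(z) = 2*z² (I(z) = -(z + z*(-9))*(z + z)/8 = -(z - 9*z)*2*z/8 = -(-8*z)*2*z/8 = -(-2)*z² = 2*z²)
1/I(-106) - 49537 = 1/(2*(-106)²) - 49537 = 1/(2*11236) - 49537 = 1/22472 - 49537 = -1113195463/22472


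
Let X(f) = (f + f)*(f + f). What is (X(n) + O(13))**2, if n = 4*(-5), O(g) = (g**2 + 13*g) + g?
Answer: 3806401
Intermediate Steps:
O(g) = g**2 + 14*g
n = -20
X(f) = 4*f**2 (X(f) = (2*f)*(2*f) = 4*f**2)
(X(n) + O(13))**2 = (4*(-20)**2 + 13*(14 + 13))**2 = (4*400 + 13*27)**2 = (1600 + 351)**2 = 1951**2 = 3806401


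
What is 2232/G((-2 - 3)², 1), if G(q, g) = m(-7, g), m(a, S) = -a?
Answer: 2232/7 ≈ 318.86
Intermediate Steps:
G(q, g) = 7 (G(q, g) = -1*(-7) = 7)
2232/G((-2 - 3)², 1) = 2232/7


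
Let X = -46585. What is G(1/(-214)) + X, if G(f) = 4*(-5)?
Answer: -46605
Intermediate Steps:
G(f) = -20
G(1/(-214)) + X = -20 - 46585 = -46605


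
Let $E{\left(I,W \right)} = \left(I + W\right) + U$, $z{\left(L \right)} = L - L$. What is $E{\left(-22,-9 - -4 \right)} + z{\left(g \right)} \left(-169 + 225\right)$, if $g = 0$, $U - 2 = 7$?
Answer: $-18$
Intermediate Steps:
$U = 9$ ($U = 2 + 7 = 9$)
$z{\left(L \right)} = 0$
$E{\left(I,W \right)} = 9 + I + W$ ($E{\left(I,W \right)} = \left(I + W\right) + 9 = 9 + I + W$)
$E{\left(-22,-9 - -4 \right)} + z{\left(g \right)} \left(-169 + 225\right) = \left(9 - 22 - 5\right) + 0 \left(-169 + 225\right) = \left(9 - 22 + \left(-9 + 4\right)\right) + 0 \cdot 56 = \left(9 - 22 - 5\right) + 0 = -18 + 0 = -18$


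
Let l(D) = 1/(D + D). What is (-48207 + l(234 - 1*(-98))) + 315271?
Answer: 177330497/664 ≈ 2.6706e+5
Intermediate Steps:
l(D) = 1/(2*D)
(-48207 + l(234 - 1*(-98))) + 315271 = (-48207 + 1/(2*(234 - 1*(-98)))) + 315271 = (-48207 + 1/(2*(234 + 98))) + 315271 = (-48207 + (½)/332) + 315271 = (-48207 + (½)*(1/332)) + 315271 = (-48207 + 1/664) + 315271 = -32009447/664 + 315271 = 177330497/664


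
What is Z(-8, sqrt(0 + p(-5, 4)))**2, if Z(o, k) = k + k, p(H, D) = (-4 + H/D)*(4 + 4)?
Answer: -168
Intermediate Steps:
p(H, D) = -32 + 8*H/D (p(H, D) = (-4 + H/D)*8 = -32 + 8*H/D)
Z(o, k) = 2*k
Z(-8, sqrt(0 + p(-5, 4)))**2 = (2*sqrt(0 + (-32 + 8*(-5)/4)))**2 = (2*sqrt(0 + (-32 + 8*(-5)*(1/4))))**2 = (2*sqrt(0 + (-32 - 10)))**2 = (2*sqrt(0 - 42))**2 = (2*sqrt(-42))**2 = (2*(I*sqrt(42)))**2 = (2*I*sqrt(42))**2 = -168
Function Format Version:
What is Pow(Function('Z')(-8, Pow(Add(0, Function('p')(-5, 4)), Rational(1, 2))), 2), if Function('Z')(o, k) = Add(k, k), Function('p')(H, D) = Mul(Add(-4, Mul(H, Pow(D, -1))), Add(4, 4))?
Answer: -168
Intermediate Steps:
Function('p')(H, D) = Add(-32, Mul(8, H, Pow(D, -1))) (Function('p')(H, D) = Mul(Add(-4, Mul(H, Pow(D, -1))), 8) = Add(-32, Mul(8, H, Pow(D, -1))))
Function('Z')(o, k) = Mul(2, k)
Pow(Function('Z')(-8, Pow(Add(0, Function('p')(-5, 4)), Rational(1, 2))), 2) = Pow(Mul(2, Pow(Add(0, Add(-32, Mul(8, -5, Pow(4, -1)))), Rational(1, 2))), 2) = Pow(Mul(2, Pow(Add(0, Add(-32, Mul(8, -5, Rational(1, 4)))), Rational(1, 2))), 2) = Pow(Mul(2, Pow(Add(0, Add(-32, -10)), Rational(1, 2))), 2) = Pow(Mul(2, Pow(Add(0, -42), Rational(1, 2))), 2) = Pow(Mul(2, Pow(-42, Rational(1, 2))), 2) = Pow(Mul(2, Mul(I, Pow(42, Rational(1, 2)))), 2) = Pow(Mul(2, I, Pow(42, Rational(1, 2))), 2) = -168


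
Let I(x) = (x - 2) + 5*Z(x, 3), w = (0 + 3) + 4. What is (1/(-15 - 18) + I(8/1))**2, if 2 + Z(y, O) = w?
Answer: 1044484/1089 ≈ 959.12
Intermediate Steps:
w = 7 (w = 3 + 4 = 7)
Z(y, O) = 5 (Z(y, O) = -2 + 7 = 5)
I(x) = 23 + x (I(x) = (x - 2) + 5*5 = (-2 + x) + 25 = 23 + x)
(1/(-15 - 18) + I(8/1))**2 = (1/(-15 - 18) + (23 + 8/1))**2 = (1/(-33) + (23 + 8*1))**2 = (-1/33 + (23 + 8))**2 = (-1/33 + 31)**2 = (1022/33)**2 = 1044484/1089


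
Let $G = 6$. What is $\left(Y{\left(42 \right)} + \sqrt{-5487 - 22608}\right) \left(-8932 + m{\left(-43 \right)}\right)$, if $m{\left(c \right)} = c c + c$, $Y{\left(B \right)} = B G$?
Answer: $-1795752 - 7126 i \sqrt{28095} \approx -1.7958 \cdot 10^{6} - 1.1944 \cdot 10^{6} i$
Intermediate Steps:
$Y{\left(B \right)} = 6 B$ ($Y{\left(B \right)} = B 6 = 6 B$)
$m{\left(c \right)} = c + c^{2}$ ($m{\left(c \right)} = c^{2} + c = c + c^{2}$)
$\left(Y{\left(42 \right)} + \sqrt{-5487 - 22608}\right) \left(-8932 + m{\left(-43 \right)}\right) = \left(6 \cdot 42 + \sqrt{-5487 - 22608}\right) \left(-8932 - 43 \left(1 - 43\right)\right) = \left(252 + \sqrt{-28095}\right) \left(-8932 - -1806\right) = \left(252 + i \sqrt{28095}\right) \left(-8932 + 1806\right) = \left(252 + i \sqrt{28095}\right) \left(-7126\right) = -1795752 - 7126 i \sqrt{28095}$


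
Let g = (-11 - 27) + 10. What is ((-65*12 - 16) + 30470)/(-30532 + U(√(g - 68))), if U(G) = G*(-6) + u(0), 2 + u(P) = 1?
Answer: -906036242/932267545 + 712176*I*√6/932267545 ≈ -0.97186 + 0.0018712*I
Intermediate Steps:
u(P) = -1 (u(P) = -2 + 1 = -1)
g = -28 (g = -38 + 10 = -28)
U(G) = -1 - 6*G (U(G) = G*(-6) - 1 = -6*G - 1 = -1 - 6*G)
((-65*12 - 16) + 30470)/(-30532 + U(√(g - 68))) = ((-65*12 - 16) + 30470)/(-30532 + (-1 - 6*√(-28 - 68))) = ((-780 - 16) + 30470)/(-30532 + (-1 - 24*I*√6)) = (-796 + 30470)/(-30532 + (-1 - 24*I*√6)) = 29674/(-30532 + (-1 - 24*I*√6)) = 29674/(-30533 - 24*I*√6)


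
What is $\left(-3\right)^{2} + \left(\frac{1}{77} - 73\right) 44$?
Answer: $- \frac{22417}{7} \approx -3202.4$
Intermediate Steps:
$\left(-3\right)^{2} + \left(\frac{1}{77} - 73\right) 44 = 9 + \left(\frac{1}{77} - 73\right) 44 = 9 - \frac{22480}{7} = - \frac{22417}{7}$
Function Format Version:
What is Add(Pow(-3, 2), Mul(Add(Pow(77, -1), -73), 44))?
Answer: Rational(-22417, 7) ≈ -3202.4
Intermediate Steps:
Add(Pow(-3, 2), Mul(Add(Pow(77, -1), -73), 44)) = Add(9, Mul(Add(Rational(1, 77), -73), 44)) = Add(9, Mul(Rational(-5620, 77), 44)) = Add(9, Rational(-22480, 7)) = Rational(-22417, 7)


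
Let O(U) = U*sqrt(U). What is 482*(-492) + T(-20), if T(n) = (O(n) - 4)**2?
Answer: -245128 + 320*I*sqrt(5) ≈ -2.4513e+5 + 715.54*I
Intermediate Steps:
O(U) = U**(3/2)
T(n) = (-4 + n**(3/2))**2 (T(n) = (n**(3/2) - 4)**2 = (-4 + n**(3/2))**2)
482*(-492) + T(-20) = 482*(-492) + (-4 + (-20)**(3/2))**2 = -237144 + (-4 - 40*I*sqrt(5))**2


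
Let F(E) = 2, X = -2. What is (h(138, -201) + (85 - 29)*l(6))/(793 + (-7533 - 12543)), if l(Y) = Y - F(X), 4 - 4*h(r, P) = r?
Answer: -381/38566 ≈ -0.0098792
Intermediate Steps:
h(r, P) = 1 - r/4
l(Y) = -2 + Y (l(Y) = Y - 1*2 = Y - 2 = -2 + Y)
(h(138, -201) + (85 - 29)*l(6))/(793 + (-7533 - 12543)) = ((1 - ¼*138) + (85 - 29)*(-2 + 6))/(793 + (-7533 - 12543)) = ((1 - 69/2) + 56*4)/(793 - 20076) = (-67/2 + 224)/(-19283) = (381/2)*(-1/19283) = -381/38566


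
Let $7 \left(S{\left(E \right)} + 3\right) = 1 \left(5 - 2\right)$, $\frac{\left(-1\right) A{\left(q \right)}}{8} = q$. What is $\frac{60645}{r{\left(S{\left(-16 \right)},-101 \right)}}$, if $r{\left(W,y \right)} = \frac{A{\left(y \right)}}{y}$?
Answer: $- \frac{60645}{8} \approx -7580.6$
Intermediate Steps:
$A{\left(q \right)} = - 8 q$
$S{\left(E \right)} = - \frac{18}{7}$ ($S{\left(E \right)} = -3 + \frac{1 \left(5 - 2\right)}{7} = -3 + \frac{1 \cdot 3}{7} = -3 + \frac{1}{7} \cdot 3 = -3 + \frac{3}{7} = - \frac{18}{7}$)
$r{\left(W,y \right)} = -8$ ($r{\left(W,y \right)} = \frac{\left(-8\right) y}{y} = -8$)
$\frac{60645}{r{\left(S{\left(-16 \right)},-101 \right)}} = \frac{60645}{-8} = 60645 \left(- \frac{1}{8}\right) = - \frac{60645}{8}$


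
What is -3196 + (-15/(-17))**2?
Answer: -923419/289 ≈ -3195.2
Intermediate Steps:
-3196 + (-15/(-17))**2 = -3196 + (-15*(-1/17))**2 = -3196 + (15/17)**2 = -3196 + 225/289 = -923419/289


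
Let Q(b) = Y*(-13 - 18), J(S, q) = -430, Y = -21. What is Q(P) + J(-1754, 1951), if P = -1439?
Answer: 221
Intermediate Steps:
Q(b) = 651 (Q(b) = -21*(-13 - 18) = -21*(-31) = 651)
Q(P) + J(-1754, 1951) = 651 - 430 = 221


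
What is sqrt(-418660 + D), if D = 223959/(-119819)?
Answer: I*sqrt(6010557959863681)/119819 ≈ 647.04*I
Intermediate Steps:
D = -223959/119819 (D = 223959*(-1/119819) = -223959/119819 ≈ -1.8691)
sqrt(-418660 + D) = sqrt(-418660 - 223959/119819) = sqrt(-50163646499/119819) = I*sqrt(6010557959863681)/119819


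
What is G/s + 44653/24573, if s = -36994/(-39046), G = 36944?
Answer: 17724291703517/454526781 ≈ 38995.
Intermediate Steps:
s = 18497/19523 (s = -36994*(-1/39046) = 18497/19523 ≈ 0.94745)
G/s + 44653/24573 = 36944/(18497/19523) + 44653/24573 = 36944*(19523/18497) + 44653*(1/24573) = 721257712/18497 + 44653/24573 = 17724291703517/454526781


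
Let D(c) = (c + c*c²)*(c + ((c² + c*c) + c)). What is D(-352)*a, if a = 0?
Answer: 0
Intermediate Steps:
D(c) = (c + c³)*(2*c + 2*c²) (D(c) = (c + c³)*(c + ((c² + c²) + c)) = (c + c³)*(c + (2*c² + c)) = (c + c³)*(c + (c + 2*c²)) = (c + c³)*(2*c + 2*c²))
D(-352)*a = (2*(-352)²*(1 - 352 + (-352)² + (-352)³))*0 = (2*123904*(1 - 352 + 123904 - 43614208))*0 = (2*123904*(-43490655))*0 = -10777332234240*0 = 0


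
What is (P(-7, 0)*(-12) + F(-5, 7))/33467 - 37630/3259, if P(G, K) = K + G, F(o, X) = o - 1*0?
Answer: -1259105749/109068953 ≈ -11.544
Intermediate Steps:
F(o, X) = o (F(o, X) = o + 0 = o)
P(G, K) = G + K
(P(-7, 0)*(-12) + F(-5, 7))/33467 - 37630/3259 = ((-7 + 0)*(-12) - 5)/33467 - 37630/3259 = (-7*(-12) - 5)*(1/33467) - 37630*1/3259 = (84 - 5)*(1/33467) - 37630/3259 = 79*(1/33467) - 37630/3259 = 79/33467 - 37630/3259 = -1259105749/109068953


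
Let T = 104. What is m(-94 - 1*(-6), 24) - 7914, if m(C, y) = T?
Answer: -7810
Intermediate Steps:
m(C, y) = 104
m(-94 - 1*(-6), 24) - 7914 = 104 - 7914 = -7810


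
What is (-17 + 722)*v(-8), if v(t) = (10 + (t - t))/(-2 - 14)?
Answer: -3525/8 ≈ -440.63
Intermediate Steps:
v(t) = -5/8 (v(t) = (10 + 0)/(-16) = 10*(-1/16) = -5/8)
(-17 + 722)*v(-8) = (-17 + 722)*(-5/8) = 705*(-5/8) = -3525/8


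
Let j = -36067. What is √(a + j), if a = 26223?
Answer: 2*I*√2461 ≈ 99.217*I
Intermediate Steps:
√(a + j) = √(26223 - 36067) = √(-9844) = 2*I*√2461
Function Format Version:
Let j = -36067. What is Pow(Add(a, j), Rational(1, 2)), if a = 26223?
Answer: Mul(2, I, Pow(2461, Rational(1, 2))) ≈ Mul(99.217, I)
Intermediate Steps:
Pow(Add(a, j), Rational(1, 2)) = Pow(Add(26223, -36067), Rational(1, 2)) = Pow(-9844, Rational(1, 2)) = Mul(2, I, Pow(2461, Rational(1, 2)))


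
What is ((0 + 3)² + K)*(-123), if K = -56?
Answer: 5781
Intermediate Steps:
((0 + 3)² + K)*(-123) = ((0 + 3)² - 56)*(-123) = (3² - 56)*(-123) = (9 - 56)*(-123) = -47*(-123) = 5781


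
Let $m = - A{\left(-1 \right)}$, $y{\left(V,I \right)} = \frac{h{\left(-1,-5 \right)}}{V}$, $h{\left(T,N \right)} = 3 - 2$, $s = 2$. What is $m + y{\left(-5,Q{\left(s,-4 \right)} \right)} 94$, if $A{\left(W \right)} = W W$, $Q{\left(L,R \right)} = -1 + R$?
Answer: $- \frac{99}{5} \approx -19.8$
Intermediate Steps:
$h{\left(T,N \right)} = 1$ ($h{\left(T,N \right)} = 3 - 2 = 1$)
$y{\left(V,I \right)} = \frac{1}{V}$ ($y{\left(V,I \right)} = 1 \frac{1}{V} = \frac{1}{V}$)
$A{\left(W \right)} = W^{2}$
$m = -1$ ($m = - \left(-1\right)^{2} = \left(-1\right) 1 = -1$)
$m + y{\left(-5,Q{\left(s,-4 \right)} \right)} 94 = -1 + \frac{1}{-5} \cdot 94 = -1 - \frac{94}{5} = - \frac{99}{5}$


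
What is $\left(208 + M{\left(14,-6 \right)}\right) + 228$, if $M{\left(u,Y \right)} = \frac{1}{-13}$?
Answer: $\frac{5667}{13} \approx 435.92$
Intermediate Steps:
$M{\left(u,Y \right)} = - \frac{1}{13}$
$\left(208 + M{\left(14,-6 \right)}\right) + 228 = \left(208 - \frac{1}{13}\right) + 228 = \frac{2703}{13} + 228 = \frac{5667}{13}$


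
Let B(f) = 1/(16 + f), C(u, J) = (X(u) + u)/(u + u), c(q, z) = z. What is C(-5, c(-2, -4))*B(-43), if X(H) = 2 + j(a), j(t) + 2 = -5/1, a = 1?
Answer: -1/27 ≈ -0.037037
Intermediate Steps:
j(t) = -7 (j(t) = -2 - 5/1 = -2 - 5*1 = -2 - 5 = -7)
X(H) = -5 (X(H) = 2 - 7 = -5)
C(u, J) = (-5 + u)/(2*u) (C(u, J) = (-5 + u)/(u + u) = (-5 + u)/((2*u)) = (-5 + u)*(1/(2*u)) = (-5 + u)/(2*u))
C(-5, c(-2, -4))*B(-43) = ((½)*(-5 - 5)/(-5))/(16 - 43) = ((½)*(-⅕)*(-10))/(-27) = 1*(-1/27) = -1/27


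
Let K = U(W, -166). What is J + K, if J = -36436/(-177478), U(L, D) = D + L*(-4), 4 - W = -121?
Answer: -59081956/88739 ≈ -665.79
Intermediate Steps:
W = 125 (W = 4 - 1*(-121) = 4 + 121 = 125)
U(L, D) = D - 4*L
J = 18218/88739 (J = -36436*(-1/177478) = 18218/88739 ≈ 0.20530)
K = -666 (K = -166 - 4*125 = -166 - 500 = -666)
J + K = 18218/88739 - 666 = -59081956/88739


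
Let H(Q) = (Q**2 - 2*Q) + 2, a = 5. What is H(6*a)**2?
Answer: 708964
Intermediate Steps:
H(Q) = 2 + Q**2 - 2*Q
H(6*a)**2 = (2 + (6*5)**2 - 12*5)**2 = (2 + 30**2 - 2*30)**2 = (2 + 900 - 60)**2 = 842**2 = 708964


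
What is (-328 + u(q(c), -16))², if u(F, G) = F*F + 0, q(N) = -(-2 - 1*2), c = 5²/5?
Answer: 97344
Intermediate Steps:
c = 5 (c = 25*(⅕) = 5)
q(N) = 4 (q(N) = -(-2 - 2) = -1*(-4) = 4)
u(F, G) = F² (u(F, G) = F² + 0 = F²)
(-328 + u(q(c), -16))² = (-328 + 4²)² = (-328 + 16)² = (-312)² = 97344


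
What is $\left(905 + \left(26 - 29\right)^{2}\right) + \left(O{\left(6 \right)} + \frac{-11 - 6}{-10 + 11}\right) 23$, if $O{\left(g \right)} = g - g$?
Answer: $523$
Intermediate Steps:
$O{\left(g \right)} = 0$
$\left(905 + \left(26 - 29\right)^{2}\right) + \left(O{\left(6 \right)} + \frac{-11 - 6}{-10 + 11}\right) 23 = \left(905 + \left(26 - 29\right)^{2}\right) + \left(0 + \frac{-11 - 6}{-10 + 11}\right) 23 = \left(905 + \left(-3\right)^{2}\right) + \left(0 - \frac{17}{1}\right) 23 = \left(905 + 9\right) + \left(0 - 17\right) 23 = 914 + \left(0 - 17\right) 23 = 914 - 391 = 523$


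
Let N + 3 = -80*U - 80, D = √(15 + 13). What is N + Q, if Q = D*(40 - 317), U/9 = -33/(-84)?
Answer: -2561/7 - 554*√7 ≈ -1831.6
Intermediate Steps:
U = 99/28 (U = 9*(-33/(-84)) = 9*(-33*(-1/84)) = 9*(11/28) = 99/28 ≈ 3.5357)
D = 2*√7 (D = √28 = 2*√7 ≈ 5.2915)
N = -2561/7 (N = -3 + (-80*99/28 - 80) = -3 + (-1980/7 - 80) = -3 - 2540/7 = -2561/7 ≈ -365.86)
Q = -554*√7 (Q = (2*√7)*(40 - 317) = (2*√7)*(-277) = -554*√7 ≈ -1465.7)
N + Q = -2561/7 - 554*√7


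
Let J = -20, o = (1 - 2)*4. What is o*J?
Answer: 80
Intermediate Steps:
o = -4 (o = -1*4 = -4)
o*J = -4*(-20) = 80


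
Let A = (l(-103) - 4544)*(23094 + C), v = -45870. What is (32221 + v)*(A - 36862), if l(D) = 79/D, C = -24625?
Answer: -9730114884595/103 ≈ -9.4467e+10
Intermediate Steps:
A = 716677941/103 (A = (79/(-103) - 4544)*(23094 - 24625) = (79*(-1/103) - 4544)*(-1531) = (-79/103 - 4544)*(-1531) = -468111/103*(-1531) = 716677941/103 ≈ 6.9580e+6)
(32221 + v)*(A - 36862) = (32221 - 45870)*(716677941/103 - 36862) = -13649*712881155/103 = -9730114884595/103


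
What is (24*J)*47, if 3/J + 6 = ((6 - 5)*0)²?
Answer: -564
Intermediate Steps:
J = -½ (J = 3/(-6 + ((6 - 5)*0)²) = 3/(-6 + (1*0)²) = 3/(-6 + 0²) = 3/(-6 + 0) = 3/(-6) = 3*(-⅙) = -½ ≈ -0.50000)
(24*J)*47 = (24*(-½))*47 = -12*47 = -564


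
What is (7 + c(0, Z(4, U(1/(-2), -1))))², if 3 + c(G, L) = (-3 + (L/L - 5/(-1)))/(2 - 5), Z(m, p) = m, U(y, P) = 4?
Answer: 9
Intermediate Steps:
c(G, L) = -4 (c(G, L) = -3 + (-3 + (L/L - 5/(-1)))/(2 - 5) = -3 + (-3 + (1 - 5*(-1)))/(-3) = -3 + (-3 + (1 + 5))*(-⅓) = -3 + (-3 + 6)*(-⅓) = -3 + 3*(-⅓) = -3 - 1 = -4)
(7 + c(0, Z(4, U(1/(-2), -1))))² = (7 - 4)² = 3² = 9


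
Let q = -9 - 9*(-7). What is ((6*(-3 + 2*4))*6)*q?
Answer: 9720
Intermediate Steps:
q = 54 (q = -9 + 63 = 54)
((6*(-3 + 2*4))*6)*q = ((6*(-3 + 2*4))*6)*54 = ((6*(-3 + 8))*6)*54 = ((6*5)*6)*54 = (30*6)*54 = 180*54 = 9720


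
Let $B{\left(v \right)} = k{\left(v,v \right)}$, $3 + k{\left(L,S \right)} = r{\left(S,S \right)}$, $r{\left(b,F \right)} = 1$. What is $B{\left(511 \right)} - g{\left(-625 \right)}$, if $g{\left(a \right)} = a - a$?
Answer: $-2$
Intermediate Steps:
$g{\left(a \right)} = 0$
$k{\left(L,S \right)} = -2$ ($k{\left(L,S \right)} = -3 + 1 = -2$)
$B{\left(v \right)} = -2$
$B{\left(511 \right)} - g{\left(-625 \right)} = -2 - 0 = -2 + 0 = -2$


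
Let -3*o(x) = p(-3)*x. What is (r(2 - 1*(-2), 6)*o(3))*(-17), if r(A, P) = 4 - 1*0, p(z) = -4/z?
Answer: 272/3 ≈ 90.667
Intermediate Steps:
r(A, P) = 4 (r(A, P) = 4 + 0 = 4)
o(x) = -4*x/9 (o(x) = -(-4/(-3))*x/3 = -(-4*(-1/3))*x/3 = -4*x/9)
(r(2 - 1*(-2), 6)*o(3))*(-17) = (4*(-4/9*3))*(-17) = (4*(-4/3))*(-17) = -16/3*(-17) = 272/3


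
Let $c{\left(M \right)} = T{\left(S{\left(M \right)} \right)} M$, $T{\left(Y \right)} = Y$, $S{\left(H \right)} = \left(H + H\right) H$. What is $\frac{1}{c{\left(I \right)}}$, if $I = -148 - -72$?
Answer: $- \frac{1}{877952} \approx -1.139 \cdot 10^{-6}$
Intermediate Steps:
$S{\left(H \right)} = 2 H^{2}$ ($S{\left(H \right)} = 2 H H = 2 H^{2}$)
$I = -76$ ($I = -148 + 72 = -76$)
$c{\left(M \right)} = 2 M^{3}$ ($c{\left(M \right)} = 2 M^{2} M = 2 M^{3}$)
$\frac{1}{c{\left(I \right)}} = \frac{1}{2 \left(-76\right)^{3}} = \frac{1}{2 \left(-438976\right)} = \frac{1}{-877952} = - \frac{1}{877952}$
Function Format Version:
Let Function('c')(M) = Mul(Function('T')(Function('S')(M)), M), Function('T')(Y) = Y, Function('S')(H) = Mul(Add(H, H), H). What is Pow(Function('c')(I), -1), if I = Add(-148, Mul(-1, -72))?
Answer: Rational(-1, 877952) ≈ -1.1390e-6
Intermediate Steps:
Function('S')(H) = Mul(2, Pow(H, 2)) (Function('S')(H) = Mul(Mul(2, H), H) = Mul(2, Pow(H, 2)))
I = -76 (I = Add(-148, 72) = -76)
Function('c')(M) = Mul(2, Pow(M, 3)) (Function('c')(M) = Mul(Mul(2, Pow(M, 2)), M) = Mul(2, Pow(M, 3)))
Pow(Function('c')(I), -1) = Pow(Mul(2, Pow(-76, 3)), -1) = Pow(Mul(2, -438976), -1) = Pow(-877952, -1) = Rational(-1, 877952)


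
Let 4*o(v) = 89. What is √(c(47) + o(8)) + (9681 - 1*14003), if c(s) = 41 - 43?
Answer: -8635/2 ≈ -4317.5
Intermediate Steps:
o(v) = 89/4 (o(v) = (¼)*89 = 89/4)
c(s) = -2
√(c(47) + o(8)) + (9681 - 1*14003) = √(-2 + 89/4) + (9681 - 1*14003) = √(81/4) + (9681 - 14003) = 9/2 - 4322 = -8635/2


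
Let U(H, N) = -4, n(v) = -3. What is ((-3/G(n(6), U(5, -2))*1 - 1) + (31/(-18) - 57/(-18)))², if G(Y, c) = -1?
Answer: 961/81 ≈ 11.864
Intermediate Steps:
((-3/G(n(6), U(5, -2))*1 - 1) + (31/(-18) - 57/(-18)))² = ((-3/(-1)*1 - 1) + (31/(-18) - 57/(-18)))² = ((-3*(-1)*1 - 1) + (31*(-1/18) - 57*(-1/18)))² = ((3*1 - 1) + (-31/18 + 19/6))² = ((3 - 1) + 13/9)² = (2 + 13/9)² = (31/9)² = 961/81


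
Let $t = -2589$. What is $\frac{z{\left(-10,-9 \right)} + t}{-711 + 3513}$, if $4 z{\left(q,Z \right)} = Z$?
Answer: $- \frac{3455}{3736} \approx -0.92479$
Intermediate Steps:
$z{\left(q,Z \right)} = \frac{Z}{4}$
$\frac{z{\left(-10,-9 \right)} + t}{-711 + 3513} = \frac{\frac{1}{4} \left(-9\right) - 2589}{-711 + 3513} = \frac{- \frac{9}{4} - 2589}{2802} = \left(- \frac{10365}{4}\right) \frac{1}{2802} = - \frac{3455}{3736}$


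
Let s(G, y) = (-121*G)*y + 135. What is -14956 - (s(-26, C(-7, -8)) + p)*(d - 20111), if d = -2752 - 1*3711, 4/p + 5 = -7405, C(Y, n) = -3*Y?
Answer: 2172624848514/1235 ≈ 1.7592e+9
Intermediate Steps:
p = -2/3705 (p = 4/(-5 - 7405) = 4/(-7410) = 4*(-1/7410) = -2/3705 ≈ -0.00053981)
d = -6463 (d = -2752 - 3711 = -6463)
s(G, y) = 135 - 121*G*y (s(G, y) = -121*G*y + 135 = 135 - 121*G*y)
-14956 - (s(-26, C(-7, -8)) + p)*(d - 20111) = -14956 - ((135 - 121*(-26)*(-3*(-7))) - 2/3705)*(-6463 - 20111) = -14956 - ((135 - 121*(-26)*21) - 2/3705)*(-26574) = -14956 - ((135 + 66066) - 2/3705)*(-26574) = -14956 - (66201 - 2/3705)*(-26574) = -14956 - 245274703*(-26574)/3705 = -14956 - 1*(-2172643319174/1235) = -14956 + 2172643319174/1235 = 2172624848514/1235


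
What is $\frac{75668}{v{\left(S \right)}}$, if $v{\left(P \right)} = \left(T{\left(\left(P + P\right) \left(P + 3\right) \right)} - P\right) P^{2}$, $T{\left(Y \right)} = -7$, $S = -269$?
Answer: $\frac{37834}{9479291} \approx 0.0039912$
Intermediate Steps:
$v{\left(P \right)} = P^{2} \left(-7 - P\right)$ ($v{\left(P \right)} = \left(-7 - P\right) P^{2} = P^{2} \left(-7 - P\right)$)
$\frac{75668}{v{\left(S \right)}} = \frac{75668}{\left(-269\right)^{2} \left(-7 - -269\right)} = \frac{75668}{72361 \left(-7 + 269\right)} = \frac{75668}{72361 \cdot 262} = \frac{75668}{18958582} = 75668 \cdot \frac{1}{18958582} = \frac{37834}{9479291}$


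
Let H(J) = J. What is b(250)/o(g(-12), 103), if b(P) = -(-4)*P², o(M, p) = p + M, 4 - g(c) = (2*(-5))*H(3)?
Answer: 250000/137 ≈ 1824.8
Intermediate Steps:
g(c) = 34 (g(c) = 4 - 2*(-5)*3 = 4 - (-10)*3 = 4 - 1*(-30) = 4 + 30 = 34)
o(M, p) = M + p
b(P) = 4*P²
b(250)/o(g(-12), 103) = (4*250²)/(34 + 103) = (4*62500)/137 = 250000*(1/137) = 250000/137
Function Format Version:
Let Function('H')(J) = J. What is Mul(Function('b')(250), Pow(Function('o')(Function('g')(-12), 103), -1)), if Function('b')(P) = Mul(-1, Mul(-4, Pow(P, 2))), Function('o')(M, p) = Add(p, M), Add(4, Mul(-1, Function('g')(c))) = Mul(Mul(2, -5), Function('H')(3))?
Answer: Rational(250000, 137) ≈ 1824.8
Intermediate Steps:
Function('g')(c) = 34 (Function('g')(c) = Add(4, Mul(-1, Mul(Mul(2, -5), 3))) = Add(4, Mul(-1, Mul(-10, 3))) = Add(4, Mul(-1, -30)) = Add(4, 30) = 34)
Function('o')(M, p) = Add(M, p)
Function('b')(P) = Mul(4, Pow(P, 2))
Mul(Function('b')(250), Pow(Function('o')(Function('g')(-12), 103), -1)) = Mul(Mul(4, Pow(250, 2)), Pow(Add(34, 103), -1)) = Mul(Mul(4, 62500), Pow(137, -1)) = Mul(250000, Rational(1, 137)) = Rational(250000, 137)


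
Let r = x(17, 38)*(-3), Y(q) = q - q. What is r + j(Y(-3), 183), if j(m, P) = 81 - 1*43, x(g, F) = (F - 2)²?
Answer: -3850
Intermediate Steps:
x(g, F) = (-2 + F)²
Y(q) = 0
j(m, P) = 38 (j(m, P) = 81 - 43 = 38)
r = -3888 (r = (-2 + 38)²*(-3) = 36²*(-3) = 1296*(-3) = -3888)
r + j(Y(-3), 183) = -3888 + 38 = -3850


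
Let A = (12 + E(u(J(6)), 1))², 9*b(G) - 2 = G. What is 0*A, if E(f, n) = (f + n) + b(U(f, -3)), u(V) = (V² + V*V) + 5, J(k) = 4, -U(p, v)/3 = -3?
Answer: 0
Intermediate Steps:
U(p, v) = 9 (U(p, v) = -3*(-3) = 9)
b(G) = 2/9 + G/9
u(V) = 5 + 2*V² (u(V) = (V² + V²) + 5 = 2*V² + 5 = 5 + 2*V²)
E(f, n) = 11/9 + f + n (E(f, n) = (f + n) + (2/9 + (⅑)*9) = (f + n) + (2/9 + 1) = (f + n) + 11/9 = 11/9 + f + n)
A = 212521/81 (A = (12 + (11/9 + (5 + 2*4²) + 1))² = (12 + (11/9 + (5 + 2*16) + 1))² = (12 + (11/9 + (5 + 32) + 1))² = (12 + (11/9 + 37 + 1))² = (12 + 353/9)² = (461/9)² = 212521/81 ≈ 2623.7)
0*A = 0*(212521/81) = 0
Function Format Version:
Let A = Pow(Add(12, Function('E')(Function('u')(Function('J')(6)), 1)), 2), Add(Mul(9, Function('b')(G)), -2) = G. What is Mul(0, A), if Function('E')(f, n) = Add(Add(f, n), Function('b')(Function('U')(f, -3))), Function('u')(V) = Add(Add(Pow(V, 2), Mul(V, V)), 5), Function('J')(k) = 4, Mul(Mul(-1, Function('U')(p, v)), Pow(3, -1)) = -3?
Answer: 0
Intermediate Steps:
Function('U')(p, v) = 9 (Function('U')(p, v) = Mul(-3, -3) = 9)
Function('b')(G) = Add(Rational(2, 9), Mul(Rational(1, 9), G))
Function('u')(V) = Add(5, Mul(2, Pow(V, 2))) (Function('u')(V) = Add(Add(Pow(V, 2), Pow(V, 2)), 5) = Add(Mul(2, Pow(V, 2)), 5) = Add(5, Mul(2, Pow(V, 2))))
Function('E')(f, n) = Add(Rational(11, 9), f, n) (Function('E')(f, n) = Add(Add(f, n), Add(Rational(2, 9), Mul(Rational(1, 9), 9))) = Add(Add(f, n), Add(Rational(2, 9), 1)) = Add(Add(f, n), Rational(11, 9)) = Add(Rational(11, 9), f, n))
A = Rational(212521, 81) (A = Pow(Add(12, Add(Rational(11, 9), Add(5, Mul(2, Pow(4, 2))), 1)), 2) = Pow(Add(12, Add(Rational(11, 9), Add(5, Mul(2, 16)), 1)), 2) = Pow(Add(12, Add(Rational(11, 9), Add(5, 32), 1)), 2) = Pow(Add(12, Add(Rational(11, 9), 37, 1)), 2) = Pow(Add(12, Rational(353, 9)), 2) = Pow(Rational(461, 9), 2) = Rational(212521, 81) ≈ 2623.7)
Mul(0, A) = Mul(0, Rational(212521, 81)) = 0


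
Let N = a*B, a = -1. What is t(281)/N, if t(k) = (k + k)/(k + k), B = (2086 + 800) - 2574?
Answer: -1/312 ≈ -0.0032051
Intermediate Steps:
B = 312 (B = 2886 - 2574 = 312)
t(k) = 1 (t(k) = (2*k)/((2*k)) = (2*k)*(1/(2*k)) = 1)
N = -312 (N = -1*312 = -312)
t(281)/N = 1/(-312) = 1*(-1/312) = -1/312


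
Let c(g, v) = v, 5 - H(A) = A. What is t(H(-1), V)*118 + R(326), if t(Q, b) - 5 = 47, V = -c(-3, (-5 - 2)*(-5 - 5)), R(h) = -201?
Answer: 5935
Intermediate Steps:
H(A) = 5 - A
V = -70 (V = -(-5 - 2)*(-5 - 5) = -(-7)*(-10) = -1*70 = -70)
t(Q, b) = 52 (t(Q, b) = 5 + 47 = 52)
t(H(-1), V)*118 + R(326) = 52*118 - 201 = 6136 - 201 = 5935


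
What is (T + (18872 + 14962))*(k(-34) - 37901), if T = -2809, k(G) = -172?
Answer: -1181214825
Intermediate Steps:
(T + (18872 + 14962))*(k(-34) - 37901) = (-2809 + (18872 + 14962))*(-172 - 37901) = (-2809 + 33834)*(-38073) = 31025*(-38073) = -1181214825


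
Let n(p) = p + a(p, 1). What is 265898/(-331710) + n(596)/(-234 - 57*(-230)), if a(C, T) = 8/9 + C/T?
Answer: -1135503553/1601661735 ≈ -0.70895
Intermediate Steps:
a(C, T) = 8/9 + C/T (a(C, T) = 8*(⅑) + C/T = 8/9 + C/T)
n(p) = 8/9 + 2*p (n(p) = p + (8/9 + p/1) = p + (8/9 + p*1) = p + (8/9 + p) = 8/9 + 2*p)
265898/(-331710) + n(596)/(-234 - 57*(-230)) = 265898/(-331710) + (8/9 + 2*596)/(-234 - 57*(-230)) = 265898*(-1/331710) + (8/9 + 1192)/(-234 + 13110) = -132949/165855 + (10736/9)/12876 = -132949/165855 + (10736/9)*(1/12876) = -132949/165855 + 2684/28971 = -1135503553/1601661735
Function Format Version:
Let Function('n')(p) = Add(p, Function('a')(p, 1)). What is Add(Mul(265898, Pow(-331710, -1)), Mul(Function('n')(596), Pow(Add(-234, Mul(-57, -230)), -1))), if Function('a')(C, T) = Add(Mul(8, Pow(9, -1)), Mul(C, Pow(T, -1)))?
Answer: Rational(-1135503553, 1601661735) ≈ -0.70895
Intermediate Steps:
Function('a')(C, T) = Add(Rational(8, 9), Mul(C, Pow(T, -1))) (Function('a')(C, T) = Add(Mul(8, Rational(1, 9)), Mul(C, Pow(T, -1))) = Add(Rational(8, 9), Mul(C, Pow(T, -1))))
Function('n')(p) = Add(Rational(8, 9), Mul(2, p)) (Function('n')(p) = Add(p, Add(Rational(8, 9), Mul(p, Pow(1, -1)))) = Add(p, Add(Rational(8, 9), Mul(p, 1))) = Add(p, Add(Rational(8, 9), p)) = Add(Rational(8, 9), Mul(2, p)))
Add(Mul(265898, Pow(-331710, -1)), Mul(Function('n')(596), Pow(Add(-234, Mul(-57, -230)), -1))) = Add(Mul(265898, Pow(-331710, -1)), Mul(Add(Rational(8, 9), Mul(2, 596)), Pow(Add(-234, Mul(-57, -230)), -1))) = Add(Mul(265898, Rational(-1, 331710)), Mul(Add(Rational(8, 9), 1192), Pow(Add(-234, 13110), -1))) = Add(Rational(-132949, 165855), Mul(Rational(10736, 9), Pow(12876, -1))) = Add(Rational(-132949, 165855), Mul(Rational(10736, 9), Rational(1, 12876))) = Add(Rational(-132949, 165855), Rational(2684, 28971)) = Rational(-1135503553, 1601661735)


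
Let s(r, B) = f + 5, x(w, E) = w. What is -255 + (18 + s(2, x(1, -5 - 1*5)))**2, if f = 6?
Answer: 586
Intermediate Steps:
s(r, B) = 11 (s(r, B) = 6 + 5 = 11)
-255 + (18 + s(2, x(1, -5 - 1*5)))**2 = -255 + (18 + 11)**2 = -255 + 29**2 = -255 + 841 = 586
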